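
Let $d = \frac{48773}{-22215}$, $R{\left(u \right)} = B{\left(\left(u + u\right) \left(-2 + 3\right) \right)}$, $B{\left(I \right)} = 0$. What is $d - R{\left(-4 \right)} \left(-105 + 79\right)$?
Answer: $- \frac{48773}{22215} \approx -2.1955$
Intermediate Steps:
$R{\left(u \right)} = 0$
$d = - \frac{48773}{22215}$ ($d = 48773 \left(- \frac{1}{22215}\right) = - \frac{48773}{22215} \approx -2.1955$)
$d - R{\left(-4 \right)} \left(-105 + 79\right) = - \frac{48773}{22215} - 0 \left(-105 + 79\right) = - \frac{48773}{22215} - 0 \left(-26\right) = - \frac{48773}{22215} - 0 = - \frac{48773}{22215} + 0 = - \frac{48773}{22215}$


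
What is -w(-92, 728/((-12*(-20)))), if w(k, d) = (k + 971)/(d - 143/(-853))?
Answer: -22493610/81913 ≈ -274.60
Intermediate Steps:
w(k, d) = (971 + k)/(143/853 + d) (w(k, d) = (971 + k)/(d - 143*(-1/853)) = (971 + k)/(d + 143/853) = (971 + k)/(143/853 + d))
-w(-92, 728/((-12*(-20)))) = -853*(971 - 92)/(143 + 853*(728/((-12*(-20))))) = -853*879/(143 + 853*(728/240)) = -853*879/(143 + 853*(728*(1/240))) = -853*879/(143 + 853*(91/30)) = -853*879/(143 + 77623/30) = -853*879/81913/30 = -853*30*879/81913 = -1*22493610/81913 = -22493610/81913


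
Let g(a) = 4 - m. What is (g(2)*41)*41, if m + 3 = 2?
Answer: 8405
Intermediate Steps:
m = -1 (m = -3 + 2 = -1)
g(a) = 5 (g(a) = 4 - 1*(-1) = 4 + 1 = 5)
(g(2)*41)*41 = (5*41)*41 = 205*41 = 8405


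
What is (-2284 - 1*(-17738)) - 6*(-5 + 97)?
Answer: 14902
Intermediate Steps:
(-2284 - 1*(-17738)) - 6*(-5 + 97) = (-2284 + 17738) - 6*92 = 15454 - 552 = 14902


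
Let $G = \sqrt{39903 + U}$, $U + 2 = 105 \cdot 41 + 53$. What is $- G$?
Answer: $- \sqrt{44259} \approx -210.38$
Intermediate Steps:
$U = 4356$ ($U = -2 + \left(105 \cdot 41 + 53\right) = -2 + \left(4305 + 53\right) = -2 + 4358 = 4356$)
$G = \sqrt{44259}$ ($G = \sqrt{39903 + 4356} = \sqrt{44259} \approx 210.38$)
$- G = - \sqrt{44259}$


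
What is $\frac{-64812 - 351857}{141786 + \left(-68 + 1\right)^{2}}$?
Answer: $- \frac{416669}{146275} \approx -2.8485$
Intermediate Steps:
$\frac{-64812 - 351857}{141786 + \left(-68 + 1\right)^{2}} = - \frac{416669}{141786 + \left(-67\right)^{2}} = - \frac{416669}{141786 + 4489} = - \frac{416669}{146275}$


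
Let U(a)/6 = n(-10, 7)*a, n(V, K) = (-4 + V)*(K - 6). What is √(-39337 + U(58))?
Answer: I*√44209 ≈ 210.26*I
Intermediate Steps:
n(V, K) = (-6 + K)*(-4 + V) (n(V, K) = (-4 + V)*(-6 + K) = (-6 + K)*(-4 + V))
U(a) = -84*a (U(a) = 6*((24 - 6*(-10) - 4*7 + 7*(-10))*a) = 6*((24 + 60 - 28 - 70)*a) = 6*(-14*a) = -84*a)
√(-39337 + U(58)) = √(-39337 - 84*58) = √(-39337 - 4872) = √(-44209) = I*√44209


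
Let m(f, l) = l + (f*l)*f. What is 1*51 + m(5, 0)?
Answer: 51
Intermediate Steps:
m(f, l) = l + l*f**2
1*51 + m(5, 0) = 1*51 + 0*(1 + 5**2) = 51 + 0*(1 + 25) = 51 + 0*26 = 51 + 0 = 51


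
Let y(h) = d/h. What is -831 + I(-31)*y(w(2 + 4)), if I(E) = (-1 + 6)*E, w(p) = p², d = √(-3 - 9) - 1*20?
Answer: -6704/9 - 155*I*√3/18 ≈ -744.89 - 14.915*I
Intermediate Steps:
d = -20 + 2*I*√3 (d = √(-12) - 20 = 2*I*√3 - 20 = -20 + 2*I*√3 ≈ -20.0 + 3.4641*I)
I(E) = 5*E
y(h) = (-20 + 2*I*√3)/h
-831 + I(-31)*y(w(2 + 4)) = -831 + (5*(-31))*(2*(-10 + I*√3)/((2 + 4)²)) = -831 - 310*(-10 + I*√3)/(6²) = -831 - 310*(-10 + I*√3)/36 = -831 - 155*(-5/9 + I*√3/18) = -831 + (775/9 - 155*I*√3/18) = -6704/9 - 155*I*√3/18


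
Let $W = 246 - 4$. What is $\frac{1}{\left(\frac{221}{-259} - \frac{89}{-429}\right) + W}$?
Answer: $\frac{111111}{26817104} \approx 0.0041433$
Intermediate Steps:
$W = 242$
$\frac{1}{\left(\frac{221}{-259} - \frac{89}{-429}\right) + W} = \frac{1}{\left(\frac{221}{-259} - \frac{89}{-429}\right) + 242} = \frac{1}{\left(221 \left(- \frac{1}{259}\right) - - \frac{89}{429}\right) + 242} = \frac{1}{\left(- \frac{221}{259} + \frac{89}{429}\right) + 242} = \frac{1}{- \frac{71758}{111111} + 242} = \frac{1}{\frac{26817104}{111111}} = \frac{111111}{26817104}$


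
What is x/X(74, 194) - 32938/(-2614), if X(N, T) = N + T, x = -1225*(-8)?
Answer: 4305573/87569 ≈ 49.168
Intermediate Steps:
x = 9800
x/X(74, 194) - 32938/(-2614) = 9800/(74 + 194) - 32938/(-2614) = 9800/268 - 32938*(-1/2614) = 9800*(1/268) + 16469/1307 = 2450/67 + 16469/1307 = 4305573/87569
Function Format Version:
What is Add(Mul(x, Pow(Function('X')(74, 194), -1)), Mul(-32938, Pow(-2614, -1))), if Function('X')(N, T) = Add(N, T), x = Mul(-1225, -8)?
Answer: Rational(4305573, 87569) ≈ 49.168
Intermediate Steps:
x = 9800
Add(Mul(x, Pow(Function('X')(74, 194), -1)), Mul(-32938, Pow(-2614, -1))) = Add(Mul(9800, Pow(Add(74, 194), -1)), Mul(-32938, Pow(-2614, -1))) = Add(Mul(9800, Pow(268, -1)), Mul(-32938, Rational(-1, 2614))) = Add(Mul(9800, Rational(1, 268)), Rational(16469, 1307)) = Add(Rational(2450, 67), Rational(16469, 1307)) = Rational(4305573, 87569)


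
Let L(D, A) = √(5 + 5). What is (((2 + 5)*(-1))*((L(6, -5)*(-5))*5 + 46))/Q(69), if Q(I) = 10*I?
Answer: -7/15 + 35*√10/138 ≈ 0.33536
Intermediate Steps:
L(D, A) = √10
(((2 + 5)*(-1))*((L(6, -5)*(-5))*5 + 46))/Q(69) = (((2 + 5)*(-1))*((√10*(-5))*5 + 46))/((10*69)) = ((7*(-1))*(-5*√10*5 + 46))/690 = -7*(-25*√10 + 46)*(1/690) = -7*(46 - 25*√10)*(1/690) = (-322 + 175*√10)*(1/690) = -7/15 + 35*√10/138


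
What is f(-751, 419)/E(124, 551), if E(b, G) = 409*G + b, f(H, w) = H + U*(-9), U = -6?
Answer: -697/225483 ≈ -0.0030911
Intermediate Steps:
f(H, w) = 54 + H (f(H, w) = H - 6*(-9) = H + 54 = 54 + H)
E(b, G) = b + 409*G
f(-751, 419)/E(124, 551) = (54 - 751)/(124 + 409*551) = -697/(124 + 225359) = -697/225483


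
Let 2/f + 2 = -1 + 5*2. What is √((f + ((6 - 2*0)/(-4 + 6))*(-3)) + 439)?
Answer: 2*√5271/7 ≈ 20.743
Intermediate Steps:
f = 2/7 (f = 2/(-2 + (-1 + 5*2)) = 2/(-2 + (-1 + 10)) = 2/(-2 + 9) = 2/7 ≈ 0.28571)
√((f + ((6 - 2*0)/(-4 + 6))*(-3)) + 439) = √((2/7 + ((6 - 2*0)/(-4 + 6))*(-3)) + 439) = √((2/7 + ((6 + 0)/2)*(-3)) + 439) = √((2/7 + (6*(½))*(-3)) + 439) = √((2/7 + 3*(-3)) + 439) = √((2/7 - 9) + 439) = √(-61/7 + 439) = √(3012/7) = 2*√5271/7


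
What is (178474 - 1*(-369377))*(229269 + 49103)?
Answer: 152506378572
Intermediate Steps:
(178474 - 1*(-369377))*(229269 + 49103) = (178474 + 369377)*278372 = 547851*278372 = 152506378572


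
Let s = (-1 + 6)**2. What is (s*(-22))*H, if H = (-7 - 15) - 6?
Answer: 15400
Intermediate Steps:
s = 25 (s = 5**2 = 25)
H = -28 (H = -22 - 6 = -28)
(s*(-22))*H = (25*(-22))*(-28) = -550*(-28) = 15400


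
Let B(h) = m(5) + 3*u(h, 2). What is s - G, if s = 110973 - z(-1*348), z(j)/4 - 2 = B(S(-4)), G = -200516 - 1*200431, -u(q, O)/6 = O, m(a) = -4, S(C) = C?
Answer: 512072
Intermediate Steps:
u(q, O) = -6*O
B(h) = -40 (B(h) = -4 + 3*(-6*2) = -4 + 3*(-12) = -4 - 36 = -40)
G = -400947 (G = -200516 - 200431 = -400947)
z(j) = -152 (z(j) = 8 + 4*(-40) = 8 - 160 = -152)
s = 111125 (s = 110973 - 1*(-152) = 110973 + 152 = 111125)
s - G = 111125 - 1*(-400947) = 111125 + 400947 = 512072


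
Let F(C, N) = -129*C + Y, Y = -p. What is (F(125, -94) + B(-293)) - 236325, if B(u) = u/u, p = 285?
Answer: -252734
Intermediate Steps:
Y = -285 (Y = -1*285 = -285)
F(C, N) = -285 - 129*C (F(C, N) = -129*C - 285 = -285 - 129*C)
B(u) = 1
(F(125, -94) + B(-293)) - 236325 = ((-285 - 129*125) + 1) - 236325 = ((-285 - 16125) + 1) - 236325 = (-16410 + 1) - 236325 = -16409 - 236325 = -252734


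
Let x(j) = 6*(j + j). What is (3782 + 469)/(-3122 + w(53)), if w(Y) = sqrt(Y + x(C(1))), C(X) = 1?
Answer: -13271622/9746819 - 4251*sqrt(65)/9746819 ≈ -1.3652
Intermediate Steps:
x(j) = 12*j (x(j) = 6*(2*j) = 12*j)
w(Y) = sqrt(12 + Y) (w(Y) = sqrt(Y + 12*1) = sqrt(Y + 12) = sqrt(12 + Y))
(3782 + 469)/(-3122 + w(53)) = (3782 + 469)/(-3122 + sqrt(12 + 53)) = 4251/(-3122 + sqrt(65))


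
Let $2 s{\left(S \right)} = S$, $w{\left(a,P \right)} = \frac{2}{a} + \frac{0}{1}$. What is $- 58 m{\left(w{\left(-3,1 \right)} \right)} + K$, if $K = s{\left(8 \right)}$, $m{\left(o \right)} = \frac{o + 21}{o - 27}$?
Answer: $\frac{3870}{83} \approx 46.627$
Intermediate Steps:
$w{\left(a,P \right)} = \frac{2}{a}$ ($w{\left(a,P \right)} = \frac{2}{a} + 0 \cdot 1 = \frac{2}{a} + 0 = \frac{2}{a}$)
$s{\left(S \right)} = \frac{S}{2}$
$m{\left(o \right)} = \frac{21 + o}{-27 + o}$
$K = 4$ ($K = \frac{1}{2} \cdot 8 = 4$)
$- 58 m{\left(w{\left(-3,1 \right)} \right)} + K = - 58 \frac{21 + \frac{2}{-3}}{-27 + \frac{2}{-3}} + 4 = - 58 \frac{21 + 2 \left(- \frac{1}{3}\right)}{-27 + 2 \left(- \frac{1}{3}\right)} + 4 = - 58 \frac{21 - \frac{2}{3}}{-27 - \frac{2}{3}} + 4 = - 58 \frac{1}{- \frac{83}{3}} \cdot \frac{61}{3} + 4 = - 58 \left(\left(- \frac{3}{83}\right) \frac{61}{3}\right) + 4 = \left(-58\right) \left(- \frac{61}{83}\right) + 4 = \frac{3538}{83} + 4 = \frac{3870}{83}$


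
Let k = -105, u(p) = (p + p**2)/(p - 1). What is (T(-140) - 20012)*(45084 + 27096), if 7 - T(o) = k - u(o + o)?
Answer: -409262043600/281 ≈ -1.4564e+9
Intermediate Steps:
u(p) = (p + p**2)/(-1 + p)
T(o) = 112 + 2*o*(1 + 2*o)/(-1 + 2*o) (T(o) = 7 - (-105 - (o + o)*(1 + (o + o))/(-1 + (o + o))) = 7 - (-105 - 2*o*(1 + 2*o)/(-1 + 2*o)) = 7 + (105 + 2*o*(1 + 2*o)/(-1 + 2*o)) = 112 + 2*o*(1 + 2*o)/(-1 + 2*o))
(T(-140) - 20012)*(45084 + 27096) = (2*(-56 + 2*(-140)**2 + 113*(-140))/(-1 + 2*(-140)) - 20012)*(45084 + 27096) = (2*(-56 + 2*19600 - 15820)/(-1 - 280) - 20012)*72180 = (2*(-56 + 39200 - 15820)/(-281) - 20012)*72180 = (2*(-1/281)*23324 - 20012)*72180 = (-46648/281 - 20012)*72180 = -5670020/281*72180 = -409262043600/281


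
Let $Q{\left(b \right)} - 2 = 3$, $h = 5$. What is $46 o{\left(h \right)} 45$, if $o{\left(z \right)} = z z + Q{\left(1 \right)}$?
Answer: $62100$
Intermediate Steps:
$Q{\left(b \right)} = 5$ ($Q{\left(b \right)} = 2 + 3 = 5$)
$o{\left(z \right)} = 5 + z^{2}$ ($o{\left(z \right)} = z z + 5 = z^{2} + 5 = 5 + z^{2}$)
$46 o{\left(h \right)} 45 = 46 \left(5 + 5^{2}\right) 45 = 46 \left(5 + 25\right) 45 = 46 \cdot 30 \cdot 45 = 1380 \cdot 45 = 62100$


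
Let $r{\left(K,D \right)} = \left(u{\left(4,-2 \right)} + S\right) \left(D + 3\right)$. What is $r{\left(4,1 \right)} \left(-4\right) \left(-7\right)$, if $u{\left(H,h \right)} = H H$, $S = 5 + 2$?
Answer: $2576$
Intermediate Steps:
$S = 7$
$u{\left(H,h \right)} = H^{2}$
$r{\left(K,D \right)} = 69 + 23 D$ ($r{\left(K,D \right)} = \left(4^{2} + 7\right) \left(D + 3\right) = \left(16 + 7\right) \left(3 + D\right) = 23 \left(3 + D\right) = 69 + 23 D$)
$r{\left(4,1 \right)} \left(-4\right) \left(-7\right) = \left(69 + 23 \cdot 1\right) \left(-4\right) \left(-7\right) = \left(69 + 23\right) \left(-4\right) \left(-7\right) = 92 \left(-4\right) \left(-7\right) = \left(-368\right) \left(-7\right) = 2576$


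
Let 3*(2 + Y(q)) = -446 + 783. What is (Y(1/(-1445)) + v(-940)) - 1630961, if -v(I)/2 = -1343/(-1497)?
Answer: -813795378/499 ≈ -1.6309e+6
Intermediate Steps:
Y(q) = 331/3 (Y(q) = -2 + (-446 + 783)/3 = -2 + (⅓)*337 = -2 + 337/3 = 331/3)
v(I) = -2686/1497 (v(I) = -(-2686)/(-1497) = -(-2686)*(-1)/1497 = -2*1343/1497 = -2686/1497)
(Y(1/(-1445)) + v(-940)) - 1630961 = (331/3 - 2686/1497) - 1630961 = 54161/499 - 1630961 = -813795378/499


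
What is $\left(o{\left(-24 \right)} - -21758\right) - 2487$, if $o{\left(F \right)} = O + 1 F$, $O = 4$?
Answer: $19251$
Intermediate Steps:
$o{\left(F \right)} = 4 + F$ ($o{\left(F \right)} = 4 + 1 F = 4 + F$)
$\left(o{\left(-24 \right)} - -21758\right) - 2487 = \left(\left(4 - 24\right) - -21758\right) - 2487 = \left(-20 + 21758\right) - 2487 = 21738 - 2487 = 19251$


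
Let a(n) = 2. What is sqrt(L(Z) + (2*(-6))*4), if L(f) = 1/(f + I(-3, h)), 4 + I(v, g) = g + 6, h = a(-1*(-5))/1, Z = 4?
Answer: I*sqrt(766)/4 ≈ 6.9192*I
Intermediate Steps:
h = 2 (h = 2/1 = 2*1 = 2)
I(v, g) = 2 + g (I(v, g) = -4 + (g + 6) = -4 + (6 + g) = 2 + g)
L(f) = 1/(4 + f) (L(f) = 1/(f + (2 + 2)) = 1/(f + 4) = 1/(4 + f))
sqrt(L(Z) + (2*(-6))*4) = sqrt(1/(4 + 4) + (2*(-6))*4) = sqrt(1/8 - 12*4) = sqrt(1/8 - 48) = sqrt(-383/8) = I*sqrt(766)/4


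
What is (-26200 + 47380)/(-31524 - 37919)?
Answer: -21180/69443 ≈ -0.30500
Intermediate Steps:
(-26200 + 47380)/(-31524 - 37919) = 21180/(-69443) = 21180*(-1/69443) = -21180/69443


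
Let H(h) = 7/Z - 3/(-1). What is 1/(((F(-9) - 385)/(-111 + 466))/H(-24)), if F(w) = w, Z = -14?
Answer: -1775/788 ≈ -2.2525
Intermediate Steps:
H(h) = 5/2 (H(h) = 7/(-14) - 3/(-1) = 7*(-1/14) - 3*(-1) = -½ + 3 = 5/2)
1/(((F(-9) - 385)/(-111 + 466))/H(-24)) = 1/(((-9 - 385)/(-111 + 466))/(5/2)) = 1/(-394/355*(⅖)) = 1/(-394*1/355*(⅖)) = 1/(-394/355*⅖) = 1/(-788/1775) = -1775/788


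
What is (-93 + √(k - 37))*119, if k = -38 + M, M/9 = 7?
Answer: -11067 + 238*I*√3 ≈ -11067.0 + 412.23*I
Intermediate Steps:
M = 63 (M = 9*7 = 63)
k = 25 (k = -38 + 63 = 25)
(-93 + √(k - 37))*119 = (-93 + √(25 - 37))*119 = (-93 + √(-12))*119 = (-93 + 2*I*√3)*119 = -11067 + 238*I*√3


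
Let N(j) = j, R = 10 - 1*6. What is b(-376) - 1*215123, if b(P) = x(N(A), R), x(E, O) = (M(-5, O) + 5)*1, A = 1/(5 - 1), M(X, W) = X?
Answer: -215123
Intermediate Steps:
R = 4 (R = 10 - 6 = 4)
A = 1/4 ≈ 0.25000
x(E, O) = 0 (x(E, O) = (-5 + 5)*1 = 0*1 = 0)
b(P) = 0
b(-376) - 1*215123 = 0 - 1*215123 = 0 - 215123 = -215123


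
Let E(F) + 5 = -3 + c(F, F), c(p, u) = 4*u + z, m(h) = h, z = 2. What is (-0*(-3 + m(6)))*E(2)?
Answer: 0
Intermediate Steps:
c(p, u) = 2 + 4*u (c(p, u) = 4*u + 2 = 2 + 4*u)
E(F) = -6 + 4*F (E(F) = -5 + (-3 + (2 + 4*F)) = -5 + (-1 + 4*F) = -6 + 4*F)
(-0*(-3 + m(6)))*E(2) = (-0*(-3 + 6))*(-6 + 4*2) = (-0*3)*(-6 + 8) = -45*0*2 = 0*2 = 0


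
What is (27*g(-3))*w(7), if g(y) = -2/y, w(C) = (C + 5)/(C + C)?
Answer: 108/7 ≈ 15.429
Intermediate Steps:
w(C) = (5 + C)/(2*C) (w(C) = (5 + C)/((2*C)) = (5 + C)*(1/(2*C)) = (5 + C)/(2*C))
(27*g(-3))*w(7) = (27*(-2/(-3)))*((½)*(5 + 7)/7) = (27*(-2*(-⅓)))*((½)*(⅐)*12) = (27*(⅔))*(6/7) = 18*(6/7) = 108/7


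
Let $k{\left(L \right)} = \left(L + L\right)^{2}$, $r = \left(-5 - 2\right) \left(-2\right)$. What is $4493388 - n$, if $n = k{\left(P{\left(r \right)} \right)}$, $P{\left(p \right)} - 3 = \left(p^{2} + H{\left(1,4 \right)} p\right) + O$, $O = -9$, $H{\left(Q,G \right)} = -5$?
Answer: $4435788$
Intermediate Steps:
$r = 14$ ($r = \left(-7\right) \left(-2\right) = 14$)
$P{\left(p \right)} = -6 + p^{2} - 5 p$ ($P{\left(p \right)} = 3 - \left(9 - p^{2} + 5 p\right) = -6 + p^{2} - 5 p$)
$k{\left(L \right)} = 4 L^{2}$ ($k{\left(L \right)} = \left(2 L\right)^{2} = 4 L^{2}$)
$n = 57600$ ($n = 4 \left(-6 + 14^{2} - 70\right)^{2} = 4 \left(-6 + 196 - 70\right)^{2} = 4 \cdot 120^{2} = 4 \cdot 14400 = 57600$)
$4493388 - n = 4493388 - 57600 = 4435788$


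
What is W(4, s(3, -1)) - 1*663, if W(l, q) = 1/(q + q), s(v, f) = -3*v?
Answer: -11935/18 ≈ -663.06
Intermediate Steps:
W(l, q) = 1/(2*q)
W(4, s(3, -1)) - 1*663 = 1/(2*((-3*3))) - 1*663 = (½)/(-9) - 663 = (½)*(-⅑) - 663 = -1/18 - 663 = -11935/18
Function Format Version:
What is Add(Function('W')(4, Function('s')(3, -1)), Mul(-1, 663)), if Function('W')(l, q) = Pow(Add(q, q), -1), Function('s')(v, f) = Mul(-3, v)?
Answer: Rational(-11935, 18) ≈ -663.06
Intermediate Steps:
Function('W')(l, q) = Mul(Rational(1, 2), Pow(q, -1)) (Function('W')(l, q) = Pow(Mul(2, q), -1) = Mul(Rational(1, 2), Pow(q, -1)))
Add(Function('W')(4, Function('s')(3, -1)), Mul(-1, 663)) = Add(Mul(Rational(1, 2), Pow(Mul(-3, 3), -1)), Mul(-1, 663)) = Add(Mul(Rational(1, 2), Pow(-9, -1)), -663) = Add(Mul(Rational(1, 2), Rational(-1, 9)), -663) = Add(Rational(-1, 18), -663) = Rational(-11935, 18)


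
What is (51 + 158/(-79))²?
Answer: 2401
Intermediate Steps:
(51 + 158/(-79))² = (51 + 158*(-1/79))² = (51 - 2)² = 49² = 2401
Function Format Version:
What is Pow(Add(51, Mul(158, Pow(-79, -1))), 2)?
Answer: 2401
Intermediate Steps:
Pow(Add(51, Mul(158, Pow(-79, -1))), 2) = Pow(Add(51, Mul(158, Rational(-1, 79))), 2) = Pow(Add(51, -2), 2) = Pow(49, 2) = 2401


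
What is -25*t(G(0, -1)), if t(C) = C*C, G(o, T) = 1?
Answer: -25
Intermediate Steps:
t(C) = C²
-25*t(G(0, -1)) = -25*1² = -25*1 = -25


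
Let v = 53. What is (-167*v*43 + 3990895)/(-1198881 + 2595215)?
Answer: 1805151/698167 ≈ 2.5856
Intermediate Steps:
(-167*v*43 + 3990895)/(-1198881 + 2595215) = (-167*53*43 + 3990895)/(-1198881 + 2595215) = (-8851*43 + 3990895)/1396334 = (-380593 + 3990895)*(1/1396334) = 3610302*(1/1396334) = 1805151/698167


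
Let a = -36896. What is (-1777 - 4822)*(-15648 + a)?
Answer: 346737856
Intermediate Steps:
(-1777 - 4822)*(-15648 + a) = (-1777 - 4822)*(-15648 - 36896) = -6599*(-52544) = 346737856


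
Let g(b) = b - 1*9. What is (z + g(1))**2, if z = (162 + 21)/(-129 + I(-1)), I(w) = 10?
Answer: 1288225/14161 ≈ 90.970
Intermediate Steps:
g(b) = -9 + b (g(b) = b - 9 = -9 + b)
z = -183/119 (z = (162 + 21)/(-129 + 10) = 183/(-119) = 183*(-1/119) = -183/119 ≈ -1.5378)
(z + g(1))**2 = (-183/119 + (-9 + 1))**2 = (-183/119 - 8)**2 = (-1135/119)**2 = 1288225/14161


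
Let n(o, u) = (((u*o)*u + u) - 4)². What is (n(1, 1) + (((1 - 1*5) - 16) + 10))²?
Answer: 36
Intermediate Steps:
n(o, u) = (-4 + u + o*u²)² (n(o, u) = (((o*u)*u + u) - 4)² = ((o*u² + u) - 4)² = ((u + o*u²) - 4)² = (-4 + u + o*u²)²)
(n(1, 1) + (((1 - 1*5) - 16) + 10))² = ((-4 + 1 + 1*1²)² + (((1 - 1*5) - 16) + 10))² = ((-4 + 1 + 1*1)² + (((1 - 5) - 16) + 10))² = ((-4 + 1 + 1)² + ((-4 - 16) + 10))² = ((-2)² + (-20 + 10))² = (4 - 10)² = (-6)² = 36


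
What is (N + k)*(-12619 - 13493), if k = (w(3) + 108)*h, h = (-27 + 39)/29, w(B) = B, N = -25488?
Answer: 19265955840/29 ≈ 6.6434e+8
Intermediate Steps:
h = 12/29 (h = 12*(1/29) = 12/29 ≈ 0.41379)
k = 1332/29 (k = (3 + 108)*(12/29) = 111*(12/29) = 1332/29 ≈ 45.931)
(N + k)*(-12619 - 13493) = (-25488 + 1332/29)*(-12619 - 13493) = -737820/29*(-26112) = 19265955840/29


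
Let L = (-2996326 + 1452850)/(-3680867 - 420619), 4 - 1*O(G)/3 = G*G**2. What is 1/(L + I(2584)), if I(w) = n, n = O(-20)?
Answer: 683581/16414404218 ≈ 4.1645e-5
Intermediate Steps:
O(G) = 12 - 3*G**3 (O(G) = 12 - 3*G*G**2 = 12 - 3*G**3)
n = 24012 (n = 12 - 3*(-20)**3 = 12 - 3*(-8000) = 12 + 24000 = 24012)
L = 257246/683581 (L = -1543476/(-4101486) = -1543476*(-1/4101486) = 257246/683581 ≈ 0.37632)
I(w) = 24012
1/(L + I(2584)) = 1/(257246/683581 + 24012) = 1/(16414404218/683581) = 683581/16414404218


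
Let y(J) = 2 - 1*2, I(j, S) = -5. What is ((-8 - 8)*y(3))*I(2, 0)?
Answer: 0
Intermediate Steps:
y(J) = 0 (y(J) = 2 - 2 = 0)
((-8 - 8)*y(3))*I(2, 0) = ((-8 - 8)*0)*(-5) = -16*0*(-5) = 0*(-5) = 0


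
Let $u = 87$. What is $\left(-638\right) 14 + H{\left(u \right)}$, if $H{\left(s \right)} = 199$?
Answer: $-8733$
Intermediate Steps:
$\left(-638\right) 14 + H{\left(u \right)} = \left(-638\right) 14 + 199 = -8932 + 199 = -8733$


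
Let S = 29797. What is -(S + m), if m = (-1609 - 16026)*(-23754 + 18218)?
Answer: -97657157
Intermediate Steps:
m = 97627360 (m = -17635*(-5536) = 97627360)
-(S + m) = -(29797 + 97627360) = -1*97657157 = -97657157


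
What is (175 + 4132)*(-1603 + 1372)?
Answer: -994917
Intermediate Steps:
(175 + 4132)*(-1603 + 1372) = 4307*(-231) = -994917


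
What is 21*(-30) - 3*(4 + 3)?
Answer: -651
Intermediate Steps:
21*(-30) - 3*(4 + 3) = -630 - 3*7 = -630 - 21 = -651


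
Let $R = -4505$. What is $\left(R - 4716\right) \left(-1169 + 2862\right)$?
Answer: $-15611153$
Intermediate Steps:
$\left(R - 4716\right) \left(-1169 + 2862\right) = \left(-4505 - 4716\right) \left(-1169 + 2862\right) = \left(-9221\right) 1693 = -15611153$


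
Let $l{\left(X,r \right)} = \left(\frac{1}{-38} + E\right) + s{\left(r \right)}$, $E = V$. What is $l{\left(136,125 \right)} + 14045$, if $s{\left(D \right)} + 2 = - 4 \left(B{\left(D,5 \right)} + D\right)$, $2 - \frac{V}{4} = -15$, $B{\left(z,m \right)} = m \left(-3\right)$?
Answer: $\frac{519497}{38} \approx 13671.0$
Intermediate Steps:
$B{\left(z,m \right)} = - 3 m$
$V = 68$ ($V = 8 - -60 = 8 + 60 = 68$)
$E = 68$
$s{\left(D \right)} = 58 - 4 D$ ($s{\left(D \right)} = -2 - 4 \left(\left(-3\right) 5 + D\right) = -2 - 4 \left(-15 + D\right) = -2 - \left(-60 + 4 D\right) = 58 - 4 D$)
$l{\left(X,r \right)} = \frac{4787}{38} - 4 r$ ($l{\left(X,r \right)} = \left(\frac{1}{-38} + 68\right) - \left(-58 + 4 r\right) = \left(- \frac{1}{38} + 68\right) - \left(-58 + 4 r\right) = \frac{2583}{38} - \left(-58 + 4 r\right) = \frac{4787}{38} - 4 r$)
$l{\left(136,125 \right)} + 14045 = \left(\frac{4787}{38} - 500\right) + 14045 = - \frac{14213}{38} + 14045 = \frac{519497}{38}$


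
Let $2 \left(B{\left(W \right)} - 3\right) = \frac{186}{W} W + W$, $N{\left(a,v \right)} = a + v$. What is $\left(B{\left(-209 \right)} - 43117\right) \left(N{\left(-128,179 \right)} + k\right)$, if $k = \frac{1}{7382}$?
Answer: $- \frac{32472035233}{14764} \approx -2.1994 \cdot 10^{6}$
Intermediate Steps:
$k = \frac{1}{7382} \approx 0.00013546$
$B{\left(W \right)} = 96 + \frac{W}{2}$ ($B{\left(W \right)} = 3 + \frac{\frac{186}{W} W + W}{2} = 3 + \frac{186 + W}{2} = 3 + \left(93 + \frac{W}{2}\right) = 96 + \frac{W}{2}$)
$\left(B{\left(-209 \right)} - 43117\right) \left(N{\left(-128,179 \right)} + k\right) = \left(\left(96 + \frac{1}{2} \left(-209\right)\right) - 43117\right) \left(\left(-128 + 179\right) + \frac{1}{7382}\right) = \left(\left(96 - \frac{209}{2}\right) - 43117\right) \left(51 + \frac{1}{7382}\right) = \left(- \frac{17}{2} - 43117\right) \frac{376483}{7382} = \left(- \frac{86251}{2}\right) \frac{376483}{7382} = - \frac{32472035233}{14764}$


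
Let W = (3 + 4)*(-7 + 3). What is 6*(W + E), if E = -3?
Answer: -186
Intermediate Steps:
W = -28 (W = 7*(-4) = -28)
6*(W + E) = 6*(-28 - 3) = 6*(-31) = -186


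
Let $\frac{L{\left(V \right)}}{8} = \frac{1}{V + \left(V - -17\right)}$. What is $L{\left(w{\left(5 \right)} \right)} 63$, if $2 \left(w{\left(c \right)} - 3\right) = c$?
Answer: $18$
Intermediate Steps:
$w{\left(c \right)} = 3 + \frac{c}{2}$
$L{\left(V \right)} = \frac{8}{17 + 2 V}$ ($L{\left(V \right)} = \frac{8}{V + \left(V - -17\right)} = \frac{8}{V + \left(V + 17\right)} = \frac{8}{V + \left(17 + V\right)} = \frac{8}{17 + 2 V}$)
$L{\left(w{\left(5 \right)} \right)} 63 = \frac{8}{17 + 2 \left(3 + \frac{1}{2} \cdot 5\right)} 63 = \frac{8}{17 + 2 \left(3 + \frac{5}{2}\right)} 63 = \frac{8}{17 + 2 \cdot \frac{11}{2}} \cdot 63 = \frac{8}{17 + 11} \cdot 63 = \frac{8}{28} \cdot 63 = 8 \cdot \frac{1}{28} \cdot 63 = \frac{2}{7} \cdot 63 = 18$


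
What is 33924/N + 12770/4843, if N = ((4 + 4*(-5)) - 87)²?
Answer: 299770862/51379387 ≈ 5.8345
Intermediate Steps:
N = 10609 (N = ((4 - 20) - 87)² = (-16 - 87)² = (-103)² = 10609)
33924/N + 12770/4843 = 33924/10609 + 12770/4843 = 299770862/51379387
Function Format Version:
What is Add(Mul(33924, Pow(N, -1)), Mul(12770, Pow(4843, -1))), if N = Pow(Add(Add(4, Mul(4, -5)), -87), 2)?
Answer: Rational(299770862, 51379387) ≈ 5.8345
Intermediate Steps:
N = 10609 (N = Pow(Add(Add(4, -20), -87), 2) = Pow(Add(-16, -87), 2) = Pow(-103, 2) = 10609)
Add(Mul(33924, Pow(N, -1)), Mul(12770, Pow(4843, -1))) = Add(Mul(33924, Pow(10609, -1)), Mul(12770, Pow(4843, -1))) = Add(Mul(33924, Rational(1, 10609)), Mul(12770, Rational(1, 4843))) = Add(Rational(33924, 10609), Rational(12770, 4843)) = Rational(299770862, 51379387)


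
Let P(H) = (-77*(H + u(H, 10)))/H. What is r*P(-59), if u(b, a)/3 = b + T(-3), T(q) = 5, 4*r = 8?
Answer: -34034/59 ≈ -576.85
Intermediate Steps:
r = 2 (r = (¼)*8 = 2)
u(b, a) = 15 + 3*b (u(b, a) = 3*(b + 5) = 3*(5 + b) = 15 + 3*b)
P(H) = (-1155 - 308*H)/H (P(H) = (-77*(H + (15 + 3*H)))/H = (-77*(15 + 4*H))/H = (-1155 - 308*H)/H)
r*P(-59) = 2*(-308 - 1155/(-59)) = 2*(-308 - 1155*(-1/59)) = 2*(-308 + 1155/59) = 2*(-17017/59) = -34034/59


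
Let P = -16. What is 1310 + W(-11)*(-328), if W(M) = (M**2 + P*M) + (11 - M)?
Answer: -103322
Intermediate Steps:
W(M) = 11 + M**2 - 17*M (W(M) = (M**2 - 16*M) + (11 - M) = 11 + M**2 - 17*M)
1310 + W(-11)*(-328) = 1310 + (11 + (-11)**2 - 17*(-11))*(-328) = 1310 + (11 + 121 + 187)*(-328) = 1310 + 319*(-328) = 1310 - 104632 = -103322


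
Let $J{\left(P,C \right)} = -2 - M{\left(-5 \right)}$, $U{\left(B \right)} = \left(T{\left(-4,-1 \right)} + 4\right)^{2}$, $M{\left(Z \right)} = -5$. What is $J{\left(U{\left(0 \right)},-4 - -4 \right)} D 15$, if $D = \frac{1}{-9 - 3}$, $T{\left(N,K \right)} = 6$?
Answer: $- \frac{15}{4} \approx -3.75$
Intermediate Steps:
$U{\left(B \right)} = 100$ ($U{\left(B \right)} = \left(6 + 4\right)^{2} = 10^{2} = 100$)
$D = - \frac{1}{12}$ ($D = \frac{1}{-12} = - \frac{1}{12} \approx -0.083333$)
$J{\left(P,C \right)} = 3$ ($J{\left(P,C \right)} = -2 - -5 = -2 + 5 = 3$)
$J{\left(U{\left(0 \right)},-4 - -4 \right)} D 15 = 3 \left(- \frac{1}{12}\right) 15 = \left(- \frac{1}{4}\right) 15 = - \frac{15}{4}$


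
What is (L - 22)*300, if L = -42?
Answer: -19200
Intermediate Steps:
(L - 22)*300 = (-42 - 22)*300 = -64*300 = -19200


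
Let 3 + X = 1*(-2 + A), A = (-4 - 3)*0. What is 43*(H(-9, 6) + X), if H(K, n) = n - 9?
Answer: -344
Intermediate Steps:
H(K, n) = -9 + n
A = 0 (A = -7*0 = 0)
X = -5 (X = -3 + 1*(-2 + 0) = -3 + 1*(-2) = -3 - 2 = -5)
43*(H(-9, 6) + X) = 43*((-9 + 6) - 5) = 43*(-3 - 5) = 43*(-8) = -344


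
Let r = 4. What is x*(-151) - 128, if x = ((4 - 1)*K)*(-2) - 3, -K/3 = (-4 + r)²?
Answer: 325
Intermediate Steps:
K = 0 (K = -3*(-4 + 4)² = -3*0² = -3*0 = 0)
x = -3 (x = ((4 - 1)*0)*(-2) - 3 = (3*0)*(-2) - 3 = 0*(-2) - 3 = 0 - 3 = -3)
x*(-151) - 128 = -3*(-151) - 128 = 453 - 128 = 325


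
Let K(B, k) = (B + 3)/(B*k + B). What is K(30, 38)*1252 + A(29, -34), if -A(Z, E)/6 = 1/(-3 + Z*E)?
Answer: 6811424/192855 ≈ 35.319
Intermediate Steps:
K(B, k) = (3 + B)/(B + B*k)
A(Z, E) = -6/(-3 + E*Z) (A(Z, E) = -6/(-3 + Z*E) = -6/(-3 + E*Z))
K(30, 38)*1252 + A(29, -34) = ((3 + 30)/(30*(1 + 38)))*1252 - 6/(-3 - 34*29) = ((1/30)*33/39)*1252 - 6/(-3 - 986) = ((1/30)*(1/39)*33)*1252 - 6/(-989) = (11/390)*1252 - 6*(-1/989) = 6886/195 + 6/989 = 6811424/192855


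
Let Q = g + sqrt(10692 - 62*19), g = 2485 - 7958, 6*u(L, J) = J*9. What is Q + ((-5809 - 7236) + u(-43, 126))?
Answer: -18329 + sqrt(9514) ≈ -18231.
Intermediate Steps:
u(L, J) = 3*J/2 (u(L, J) = (J*9)/6 = (9*J)/6 = 3*J/2)
g = -5473
Q = -5473 + sqrt(9514) (Q = -5473 + sqrt(10692 - 62*19) = -5473 + sqrt(10692 - 1178) = -5473 + sqrt(9514) ≈ -5375.5)
Q + ((-5809 - 7236) + u(-43, 126)) = (-5473 + sqrt(9514)) + ((-5809 - 7236) + (3/2)*126) = (-5473 + sqrt(9514)) + (-13045 + 189) = (-5473 + sqrt(9514)) - 12856 = -18329 + sqrt(9514)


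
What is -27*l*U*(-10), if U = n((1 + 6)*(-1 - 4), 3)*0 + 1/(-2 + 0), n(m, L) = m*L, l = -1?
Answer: 135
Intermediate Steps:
n(m, L) = L*m
U = -½ (U = (3*((1 + 6)*(-1 - 4)))*0 + 1/(-2 + 0) = (3*(7*(-5)))*0 + 1/(-2) = (3*(-35))*0 - ½ = -105*0 - ½ = 0 - ½ = -½ ≈ -0.50000)
-27*l*U*(-10) = -(-27)*(-1)/2*(-10) = -27*½*(-10) = -27/2*(-10) = 135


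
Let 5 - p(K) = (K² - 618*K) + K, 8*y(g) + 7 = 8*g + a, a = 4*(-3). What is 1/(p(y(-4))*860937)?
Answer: -64/218692633929 ≈ -2.9265e-10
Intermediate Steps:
a = -12
y(g) = -19/8 + g (y(g) = -7/8 + (8*g - 12)/8 = -7/8 + (-12 + 8*g)/8 = -7/8 + (-3/2 + g) = -19/8 + g)
p(K) = 5 - K² + 617*K (p(K) = 5 - ((K² - 618*K) + K) = 5 - (K² - 617*K) = 5 + (-K² + 617*K) = 5 - K² + 617*K)
1/(p(y(-4))*860937) = 1/((5 - (-19/8 - 4)² + 617*(-19/8 - 4))*860937) = (1/860937)/(5 - (-51/8)² + 617*(-51/8)) = (1/860937)/(5 - 1*2601/64 - 31467/8) = (1/860937)/(5 - 2601/64 - 31467/8) = (1/860937)/(-254017/64) = -64/254017*1/860937 = -64/218692633929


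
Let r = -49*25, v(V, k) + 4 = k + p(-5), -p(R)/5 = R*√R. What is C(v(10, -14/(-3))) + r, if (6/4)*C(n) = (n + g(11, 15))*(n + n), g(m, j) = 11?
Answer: -145295/27 + 3700*I*√5/9 ≈ -5381.3 + 919.27*I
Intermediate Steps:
p(R) = -5*R^(3/2) (p(R) = -5*R*√R = -5*R^(3/2))
v(V, k) = -4 + k + 25*I*√5 (v(V, k) = -4 + (k - (-25)*I*√5) = -4 + (k + 25*I*√5) = -4 + k + 25*I*√5)
C(n) = 4*n*(11 + n)/3 (C(n) = 2*((n + 11)*(n + n))/3 = 2*((11 + n)*(2*n))/3 = 2*(2*n*(11 + n))/3 = 4*n*(11 + n)/3)
r = -1225
C(v(10, -14/(-3))) + r = 4*(-4 - 14/(-3) + 25*I*√5)*(11 + (-4 - 14/(-3) + 25*I*√5))/3 - 1225 = 4*(-4 - 14*(-⅓) + 25*I*√5)*(11 + (-4 - 14*(-⅓) + 25*I*√5))/3 - 1225 = 4*(-4 + 14/3 + 25*I*√5)*(11 + (-4 + 14/3 + 25*I*√5))/3 - 1225 = 4*(⅔ + 25*I*√5)*(11 + (⅔ + 25*I*√5))/3 - 1225 = 4*(⅔ + 25*I*√5)*(35/3 + 25*I*√5)/3 - 1225 = -1225 + 4*(⅔ + 25*I*√5)*(35/3 + 25*I*√5)/3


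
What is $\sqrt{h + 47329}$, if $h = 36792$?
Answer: $\sqrt{84121} \approx 290.04$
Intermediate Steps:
$\sqrt{h + 47329} = \sqrt{36792 + 47329} = \sqrt{84121}$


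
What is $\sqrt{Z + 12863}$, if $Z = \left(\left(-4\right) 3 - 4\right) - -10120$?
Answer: $\sqrt{22967} \approx 151.55$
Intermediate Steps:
$Z = 10104$ ($Z = \left(-12 - 4\right) + 10120 = -16 + 10120 = 10104$)
$\sqrt{Z + 12863} = \sqrt{10104 + 12863} = \sqrt{22967}$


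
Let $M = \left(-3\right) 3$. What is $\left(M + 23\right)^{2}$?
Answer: $196$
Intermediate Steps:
$M = -9$
$\left(M + 23\right)^{2} = \left(-9 + 23\right)^{2} = 14^{2} = 196$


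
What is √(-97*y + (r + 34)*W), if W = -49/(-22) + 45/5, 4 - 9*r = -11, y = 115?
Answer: I*√46846866/66 ≈ 103.7*I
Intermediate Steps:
r = 5/3 (r = 4/9 - ⅑*(-11) = 4/9 + 11/9 = 5/3 ≈ 1.6667)
W = 247/22 (W = -49*(-1/22) + 45*(⅕) = 49/22 + 9 = 247/22 ≈ 11.227)
√(-97*y + (r + 34)*W) = √(-97*115 + (5/3 + 34)*(247/22)) = √(-11155 + (107/3)*(247/22)) = √(-11155 + 26429/66) = √(-709801/66) = I*√46846866/66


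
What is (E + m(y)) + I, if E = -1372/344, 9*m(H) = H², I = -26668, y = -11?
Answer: -20633713/774 ≈ -26659.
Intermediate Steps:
m(H) = H²/9
E = -343/86 (E = -1372/344 = -14*49/172 = -343/86 ≈ -3.9884)
(E + m(y)) + I = (-343/86 + (⅑)*(-11)²) - 26668 = (-343/86 + (⅑)*121) - 26668 = (-343/86 + 121/9) - 26668 = 7319/774 - 26668 = -20633713/774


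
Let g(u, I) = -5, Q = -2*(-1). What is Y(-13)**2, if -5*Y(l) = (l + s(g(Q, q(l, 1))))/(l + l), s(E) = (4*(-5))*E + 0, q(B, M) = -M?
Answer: 7569/16900 ≈ 0.44787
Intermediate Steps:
Q = 2
s(E) = -20*E (s(E) = -20*E + 0 = -20*E)
Y(l) = -(100 + l)/(10*l) (Y(l) = -(l - 20*(-5))/(5*(l + l)) = -(l + 100)/(5*(2*l)) = -(100 + l)*1/(2*l)/5 = -(100 + l)/(10*l))
Y(-13)**2 = ((1/10)*(-100 - 1*(-13))/(-13))**2 = ((1/10)*(-1/13)*(-100 + 13))**2 = ((1/10)*(-1/13)*(-87))**2 = (87/130)**2 = 7569/16900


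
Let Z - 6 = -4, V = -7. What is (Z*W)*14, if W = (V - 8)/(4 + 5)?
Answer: -140/3 ≈ -46.667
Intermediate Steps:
Z = 2 (Z = 6 - 4 = 2)
W = -5/3 (W = (-7 - 8)/(4 + 5) = -15/9 = -15*1/9 = -5/3 ≈ -1.6667)
(Z*W)*14 = (2*(-5/3))*14 = -10/3*14 = -140/3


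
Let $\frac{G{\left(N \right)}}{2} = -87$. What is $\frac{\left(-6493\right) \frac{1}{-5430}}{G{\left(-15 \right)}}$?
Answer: $- \frac{6493}{944820} \approx -0.0068722$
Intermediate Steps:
$G{\left(N \right)} = -174$ ($G{\left(N \right)} = 2 \left(-87\right) = -174$)
$\frac{\left(-6493\right) \frac{1}{-5430}}{G{\left(-15 \right)}} = \frac{\left(-6493\right) \frac{1}{-5430}}{-174} = \left(-6493\right) \left(- \frac{1}{5430}\right) \left(- \frac{1}{174}\right) = \frac{6493}{5430} \left(- \frac{1}{174}\right) = - \frac{6493}{944820}$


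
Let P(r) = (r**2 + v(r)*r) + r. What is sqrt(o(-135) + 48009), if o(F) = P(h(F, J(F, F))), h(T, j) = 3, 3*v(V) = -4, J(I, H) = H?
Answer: sqrt(48017) ≈ 219.13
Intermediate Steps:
v(V) = -4/3 (v(V) = (1/3)*(-4) = -4/3)
P(r) = r**2 - r/3 (P(r) = (r**2 - 4*r/3) + r = r**2 - r/3)
o(F) = 8 (o(F) = 3*(-1/3 + 3) = 3*(8/3) = 8)
sqrt(o(-135) + 48009) = sqrt(8 + 48009) = sqrt(48017)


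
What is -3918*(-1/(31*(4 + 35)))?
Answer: 1306/403 ≈ 3.2407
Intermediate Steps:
-3918*(-1/(31*(4 + 35))) = -3918/((-31*39)) = -3918/(-1209) = -3918*(-1/1209) = 1306/403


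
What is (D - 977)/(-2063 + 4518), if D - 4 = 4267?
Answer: 3294/2455 ≈ 1.3418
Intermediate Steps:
D = 4271 (D = 4 + 4267 = 4271)
(D - 977)/(-2063 + 4518) = (4271 - 977)/(-2063 + 4518) = 3294/2455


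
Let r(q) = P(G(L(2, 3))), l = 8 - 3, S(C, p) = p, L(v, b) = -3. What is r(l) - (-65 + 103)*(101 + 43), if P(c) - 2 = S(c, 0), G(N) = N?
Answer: -5470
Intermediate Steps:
l = 5
P(c) = 2 (P(c) = 2 + 0 = 2)
r(q) = 2
r(l) - (-65 + 103)*(101 + 43) = 2 - (-65 + 103)*(101 + 43) = 2 - 38*144 = 2 - 1*5472 = 2 - 5472 = -5470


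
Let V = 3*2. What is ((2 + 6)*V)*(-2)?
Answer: -96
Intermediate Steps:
V = 6
((2 + 6)*V)*(-2) = ((2 + 6)*6)*(-2) = (8*6)*(-2) = 48*(-2) = -96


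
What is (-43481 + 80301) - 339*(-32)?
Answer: 47668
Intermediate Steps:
(-43481 + 80301) - 339*(-32) = 36820 + 10848 = 47668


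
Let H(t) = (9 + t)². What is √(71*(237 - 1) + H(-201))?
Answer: 2*√13405 ≈ 231.56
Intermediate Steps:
√(71*(237 - 1) + H(-201)) = √(71*(237 - 1) + (9 - 201)²) = √(71*236 + (-192)²) = √(16756 + 36864) = √53620 = 2*√13405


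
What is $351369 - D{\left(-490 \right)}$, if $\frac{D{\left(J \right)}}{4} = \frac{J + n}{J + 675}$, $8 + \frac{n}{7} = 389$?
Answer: $\frac{64994557}{185} \approx 3.5132 \cdot 10^{5}$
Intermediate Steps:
$n = 2667$ ($n = -56 + 7 \cdot 389 = -56 + 2723 = 2667$)
$D{\left(J \right)} = \frac{4 \left(2667 + J\right)}{675 + J}$ ($D{\left(J \right)} = 4 \frac{J + 2667}{J + 675} = 4 \frac{2667 + J}{675 + J} = \frac{4 \left(2667 + J\right)}{675 + J}$)
$351369 - D{\left(-490 \right)} = 351369 - \frac{4 \left(2667 - 490\right)}{675 - 490} = 351369 - 4 \cdot \frac{1}{185} \cdot 2177 = 351369 - \frac{8708}{185} = \frac{64994557}{185}$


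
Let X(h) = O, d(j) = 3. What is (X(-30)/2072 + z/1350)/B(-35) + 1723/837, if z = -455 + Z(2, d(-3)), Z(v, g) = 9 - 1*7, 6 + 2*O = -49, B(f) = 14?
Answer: 2468791229/1213984800 ≈ 2.0336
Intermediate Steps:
O = -55/2 (O = -3 + (1/2)*(-49) = -3 - 49/2 = -55/2 ≈ -27.500)
X(h) = -55/2
Z(v, g) = 2 (Z(v, g) = 9 - 7 = 2)
z = -453 (z = -455 + 2 = -453)
(X(-30)/2072 + z/1350)/B(-35) + 1723/837 = (-55/2/2072 - 453/1350)/14 + 1723/837 = (-55/2*1/2072 - 453*1/1350)*(1/14) + 1723*(1/837) = (-55/4144 - 151/450)*(1/14) + 1723/837 = -325247/932400*1/14 + 1723/837 = -325247/13053600 + 1723/837 = 2468791229/1213984800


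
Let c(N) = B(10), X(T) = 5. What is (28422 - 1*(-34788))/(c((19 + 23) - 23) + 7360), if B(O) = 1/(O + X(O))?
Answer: 948150/110401 ≈ 8.5882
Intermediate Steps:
B(O) = 1/(5 + O) (B(O) = 1/(O + 5) = 1/(5 + O))
c(N) = 1/15 (c(N) = 1/(5 + 10) = 1/15)
(28422 - 1*(-34788))/(c((19 + 23) - 23) + 7360) = (28422 - 1*(-34788))/(1/15 + 7360) = (28422 + 34788)/(110401/15) = 63210*(15/110401) = 948150/110401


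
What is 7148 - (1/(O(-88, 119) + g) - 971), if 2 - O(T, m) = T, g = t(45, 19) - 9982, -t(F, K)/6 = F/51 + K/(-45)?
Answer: 20485568771/2523164 ≈ 8119.0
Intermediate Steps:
t(F, K) = -2*F/17 + 2*K/15 (t(F, K) = -6*(F/51 + K/(-45)) = -6*(F*(1/51) + K*(-1/45)) = -6*(F/51 - K/45) = -6*(-K/45 + F/51) = -2*F/17 + 2*K/15)
g = -2546114/255 (g = (-2/17*45 + (2/15)*19) - 9982 = (-90/17 + 38/15) - 9982 = -704/255 - 9982 = -2546114/255 ≈ -9984.8)
O(T, m) = 2 - T
7148 - (1/(O(-88, 119) + g) - 971) = 7148 - (1/((2 - 1*(-88)) - 2546114/255) - 971) = 7148 - (1/((2 + 88) - 2546114/255) - 971) = 7148 - (1/(90 - 2546114/255) - 971) = 7148 - (1/(-2523164/255) - 971) = 7148 - (-255/2523164 - 971) = 7148 - 1*(-2449992499/2523164) = 7148 + 2449992499/2523164 = 20485568771/2523164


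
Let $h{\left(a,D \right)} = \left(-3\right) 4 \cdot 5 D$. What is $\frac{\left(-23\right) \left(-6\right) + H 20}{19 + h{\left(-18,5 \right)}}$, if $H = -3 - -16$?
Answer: $- \frac{398}{281} \approx -1.4164$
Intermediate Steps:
$h{\left(a,D \right)} = - 60 D$ ($h{\left(a,D \right)} = \left(-12\right) 5 D = - 60 D$)
$H = 13$ ($H = -3 + 16 = 13$)
$\frac{\left(-23\right) \left(-6\right) + H 20}{19 + h{\left(-18,5 \right)}} = \frac{\left(-23\right) \left(-6\right) + 13 \cdot 20}{19 - 300} = \frac{138 + 260}{19 - 300} = \frac{398}{-281} = 398 \left(- \frac{1}{281}\right) = - \frac{398}{281}$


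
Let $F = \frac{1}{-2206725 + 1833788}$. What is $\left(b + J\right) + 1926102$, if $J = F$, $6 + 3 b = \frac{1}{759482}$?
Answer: $\frac{1636639559106936691}{849716815902} \approx 1.9261 \cdot 10^{6}$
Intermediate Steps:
$b = - \frac{4556891}{2278446}$ ($b = -2 + \frac{1}{3 \cdot 759482} = -2 + \frac{1}{3} \cdot \frac{1}{759482} = -2 + \frac{1}{2278446} = - \frac{4556891}{2278446} \approx -2.0$)
$F = - \frac{1}{372937}$ ($F = \frac{1}{-372937} = - \frac{1}{372937} \approx -2.6814 \cdot 10^{-6}$)
$J = - \frac{1}{372937} \approx -2.6814 \cdot 10^{-6}$
$\left(b + J\right) + 1926102 = \left(- \frac{4556891}{2278446} - \frac{1}{372937}\right) + 1926102 = - \frac{1699435537313}{849716815902} + 1926102 = \frac{1636639559106936691}{849716815902}$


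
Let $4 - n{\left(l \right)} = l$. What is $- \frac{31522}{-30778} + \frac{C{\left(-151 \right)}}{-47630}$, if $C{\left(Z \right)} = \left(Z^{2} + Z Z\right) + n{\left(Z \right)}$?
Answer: $\frac{4231087}{66634370} \approx 0.063497$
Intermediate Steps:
$n{\left(l \right)} = 4 - l$
$C{\left(Z \right)} = 4 - Z + 2 Z^{2}$ ($C{\left(Z \right)} = \left(Z^{2} + Z Z\right) - \left(-4 + Z\right) = \left(Z^{2} + Z^{2}\right) - \left(-4 + Z\right) = 2 Z^{2} - \left(-4 + Z\right) = 4 - Z + 2 Z^{2}$)
$- \frac{31522}{-30778} + \frac{C{\left(-151 \right)}}{-47630} = - \frac{31522}{-30778} + \frac{4 - -151 + 2 \left(-151\right)^{2}}{-47630} = \left(-31522\right) \left(- \frac{1}{30778}\right) + \left(4 + 151 + 2 \cdot 22801\right) \left(- \frac{1}{47630}\right) = \frac{15761}{15389} + \left(4 + 151 + 45602\right) \left(- \frac{1}{47630}\right) = \frac{15761}{15389} + 45757 \left(- \frac{1}{47630}\right) = \frac{15761}{15389} - \frac{45757}{47630} = \frac{4231087}{66634370}$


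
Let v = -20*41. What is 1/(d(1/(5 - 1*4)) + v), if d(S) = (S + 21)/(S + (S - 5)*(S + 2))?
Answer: -1/822 ≈ -0.0012165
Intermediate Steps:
d(S) = (21 + S)/(S + (-5 + S)*(2 + S))
v = -820
1/(d(1/(5 - 1*4)) + v) = 1/((21 + 1/(5 - 1*4))/(-10 + (1/(5 - 1*4))² - 2/(5 - 1*4)) - 820) = 1/((21 + 1/(5 - 4))/(-10 + (1/(5 - 4))² - 2/(5 - 4)) - 820) = 1/((21 + 1/1)/(-10 + (1/1)² - 2/1) - 820) = 1/((21 + 1)/(-10 + 1² - 2*1) - 820) = 1/(22/(-10 + 1 - 2) - 820) = 1/(22/(-11) - 820) = 1/(-1/11*22 - 820) = 1/(-2 - 820) = 1/(-822) = -1/822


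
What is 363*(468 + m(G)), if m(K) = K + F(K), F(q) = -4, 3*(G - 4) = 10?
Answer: 171094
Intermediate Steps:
G = 22/3 (G = 4 + (⅓)*10 = 4 + 10/3 = 22/3 ≈ 7.3333)
m(K) = -4 + K (m(K) = K - 4 = -4 + K)
363*(468 + m(G)) = 363*(468 + (-4 + 22/3)) = 363*(468 + 10/3) = 363*(1414/3) = 171094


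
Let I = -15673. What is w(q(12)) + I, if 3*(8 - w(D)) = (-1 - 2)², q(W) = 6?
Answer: -15668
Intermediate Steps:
w(D) = 5 (w(D) = 8 - (-1 - 2)²/3 = 8 - ⅓*(-3)² = 8 - ⅓*9 = 8 - 3 = 5)
w(q(12)) + I = 5 - 15673 = -15668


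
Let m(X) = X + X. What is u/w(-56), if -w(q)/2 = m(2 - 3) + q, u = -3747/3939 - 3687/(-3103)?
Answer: 241346/118152931 ≈ 0.0020427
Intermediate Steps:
m(X) = 2*X
u = 965384/4074239 (u = -3747*1/3939 - 3687*(-1/3103) = -1249/1313 + 3687/3103 = 965384/4074239 ≈ 0.23695)
w(q) = 4 - 2*q (w(q) = -2*(2*(2 - 3) + q) = -2*(2*(-1) + q) = -2*(-2 + q) = 4 - 2*q)
u/w(-56) = 965384/(4074239*(4 - 2*(-56))) = 965384/(4074239*(4 + 112)) = (965384/4074239)/116 = (965384/4074239)*(1/116) = 241346/118152931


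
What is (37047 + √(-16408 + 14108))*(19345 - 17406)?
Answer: 71834133 + 19390*I*√23 ≈ 7.1834e+7 + 92991.0*I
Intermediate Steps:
(37047 + √(-16408 + 14108))*(19345 - 17406) = (37047 + √(-2300))*1939 = (37047 + 10*I*√23)*1939 = 71834133 + 19390*I*√23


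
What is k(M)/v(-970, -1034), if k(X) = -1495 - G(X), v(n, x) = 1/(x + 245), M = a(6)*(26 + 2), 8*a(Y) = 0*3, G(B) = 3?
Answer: 1181922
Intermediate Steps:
a(Y) = 0 (a(Y) = (0*3)/8 = (⅛)*0 = 0)
M = 0 (M = 0*(26 + 2) = 0*28 = 0)
v(n, x) = 1/(245 + x)
k(X) = -1498 (k(X) = -1495 - 1*3 = -1495 - 3 = -1498)
k(M)/v(-970, -1034) = -1498/(1/(245 - 1034)) = -1498/(1/(-789)) = -1498/(-1/789) = -1498*(-789) = 1181922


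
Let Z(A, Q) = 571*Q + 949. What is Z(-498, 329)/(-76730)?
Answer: -94404/38365 ≈ -2.4607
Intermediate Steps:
Z(A, Q) = 949 + 571*Q
Z(-498, 329)/(-76730) = (949 + 571*329)/(-76730) = (949 + 187859)*(-1/76730) = 188808*(-1/76730) = -94404/38365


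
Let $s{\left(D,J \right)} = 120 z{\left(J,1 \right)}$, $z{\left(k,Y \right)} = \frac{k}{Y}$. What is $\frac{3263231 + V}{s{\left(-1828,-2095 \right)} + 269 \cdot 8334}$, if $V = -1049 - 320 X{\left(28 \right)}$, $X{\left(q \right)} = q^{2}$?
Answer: $\frac{1505651}{995223} \approx 1.5129$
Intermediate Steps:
$s{\left(D,J \right)} = 120 J$ ($s{\left(D,J \right)} = 120 \frac{J}{1} = 120 J 1 = 120 J$)
$V = -251929$ ($V = -1049 - 320 \cdot 28^{2} = -1049 - 250880 = -251929$)
$\frac{3263231 + V}{s{\left(-1828,-2095 \right)} + 269 \cdot 8334} = \frac{3263231 - 251929}{120 \left(-2095\right) + 269 \cdot 8334} = \frac{3011302}{-251400 + 2241846} = \frac{3011302}{1990446} = 3011302 \cdot \frac{1}{1990446} = \frac{1505651}{995223}$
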